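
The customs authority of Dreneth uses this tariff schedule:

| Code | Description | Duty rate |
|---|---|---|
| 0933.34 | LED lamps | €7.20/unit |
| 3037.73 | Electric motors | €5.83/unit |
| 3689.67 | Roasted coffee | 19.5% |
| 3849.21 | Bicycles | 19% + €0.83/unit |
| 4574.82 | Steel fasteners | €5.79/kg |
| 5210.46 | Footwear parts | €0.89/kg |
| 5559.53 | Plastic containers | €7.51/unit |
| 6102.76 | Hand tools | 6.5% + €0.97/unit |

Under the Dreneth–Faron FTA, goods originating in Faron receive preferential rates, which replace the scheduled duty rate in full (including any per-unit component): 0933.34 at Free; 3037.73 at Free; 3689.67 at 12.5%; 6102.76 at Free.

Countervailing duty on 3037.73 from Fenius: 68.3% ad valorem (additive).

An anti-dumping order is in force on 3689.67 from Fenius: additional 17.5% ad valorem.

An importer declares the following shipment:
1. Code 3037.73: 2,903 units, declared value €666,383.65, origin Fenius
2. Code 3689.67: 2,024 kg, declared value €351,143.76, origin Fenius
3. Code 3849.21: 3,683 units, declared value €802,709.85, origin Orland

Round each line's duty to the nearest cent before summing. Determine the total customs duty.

Line 1 (3037.73, Fenius, 2,903 units, €666,383.65):
Base rate for 3037.73 is €5.83/unit.
3037.73 has an FTA preferential rate, but origin Fenius is not Faron; base rate stands.
Additional duty on 3037.73 from Fenius: +68.3% ad valorem. Applied ad valorem rate = 68.3%.
Duty = €666,383.65 × 68.3% + 2,903 × €5.83 = €472,064.52.
Line 2 (3689.67, Fenius, 2,024 kg, €351,143.76):
Base rate for 3689.67 is 19.5%.
3689.67 has an FTA preferential rate, but origin Fenius is not Faron; base rate stands.
Additional duty on 3689.67 from Fenius: +17.5%. Applied ad valorem rate: 19.5% + 17.5% = 37%.
Duty = €351,143.76 × 37% = €129,923.19.
Line 3 (3849.21, Orland, 3,683 units, €802,709.85):
Base rate for 3849.21 is 19% + €0.83/unit.
Duty = €802,709.85 × 19% + 3,683 × €0.83 = €155,571.76.
Total = €472,064.52 + €129,923.19 + €155,571.76 = €757,559.47.

€757,559.47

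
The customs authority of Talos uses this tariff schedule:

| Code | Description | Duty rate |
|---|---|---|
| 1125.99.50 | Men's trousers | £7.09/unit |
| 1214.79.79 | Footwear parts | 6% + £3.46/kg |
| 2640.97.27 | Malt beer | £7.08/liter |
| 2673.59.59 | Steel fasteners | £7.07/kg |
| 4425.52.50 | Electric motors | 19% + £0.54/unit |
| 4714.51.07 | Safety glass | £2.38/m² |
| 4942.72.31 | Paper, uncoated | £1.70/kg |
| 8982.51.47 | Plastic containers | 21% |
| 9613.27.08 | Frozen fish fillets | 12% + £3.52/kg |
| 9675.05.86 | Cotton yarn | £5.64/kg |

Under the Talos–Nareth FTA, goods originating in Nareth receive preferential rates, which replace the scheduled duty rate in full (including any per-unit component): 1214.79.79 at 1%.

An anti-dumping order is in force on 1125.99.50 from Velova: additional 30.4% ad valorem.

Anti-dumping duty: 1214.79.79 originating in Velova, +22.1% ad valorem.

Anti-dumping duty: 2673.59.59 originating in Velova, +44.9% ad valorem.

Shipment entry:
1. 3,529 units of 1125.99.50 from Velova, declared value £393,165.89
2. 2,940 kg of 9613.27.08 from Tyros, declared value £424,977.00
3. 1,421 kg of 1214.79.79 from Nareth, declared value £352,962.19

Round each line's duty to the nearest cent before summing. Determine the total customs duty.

£209,418.70

Line 1 (1125.99.50, Velova, 3,529 units, £393,165.89):
Base rate for 1125.99.50 is £7.09/unit.
Additional duty on 1125.99.50 from Velova: +30.4% ad valorem. Applied ad valorem rate = 30.4%.
Duty = £393,165.89 × 30.4% + 3,529 × £7.09 = £144,543.04.
Line 2 (9613.27.08, Tyros, 2,940 kg, £424,977.00):
Base rate for 9613.27.08 is 12% + £3.52/kg.
Duty = £424,977.00 × 12% + 2,940 × £3.52 = £61,346.04.
Line 3 (1214.79.79, Nareth, 1,421 kg, £352,962.19):
Base rate for 1214.79.79 is 6% + £3.46/kg.
Origin Nareth qualifies under the Talos–Nareth agreement and 1214.79.79 is covered: preferential rate 1% applies instead.
The additional-duty order on 1214.79.79 targets Velova, not Nareth; it does not apply.
Duty = £352,962.19 × 1% = £3,529.62.
Total = £144,543.04 + £61,346.04 + £3,529.62 = £209,418.70.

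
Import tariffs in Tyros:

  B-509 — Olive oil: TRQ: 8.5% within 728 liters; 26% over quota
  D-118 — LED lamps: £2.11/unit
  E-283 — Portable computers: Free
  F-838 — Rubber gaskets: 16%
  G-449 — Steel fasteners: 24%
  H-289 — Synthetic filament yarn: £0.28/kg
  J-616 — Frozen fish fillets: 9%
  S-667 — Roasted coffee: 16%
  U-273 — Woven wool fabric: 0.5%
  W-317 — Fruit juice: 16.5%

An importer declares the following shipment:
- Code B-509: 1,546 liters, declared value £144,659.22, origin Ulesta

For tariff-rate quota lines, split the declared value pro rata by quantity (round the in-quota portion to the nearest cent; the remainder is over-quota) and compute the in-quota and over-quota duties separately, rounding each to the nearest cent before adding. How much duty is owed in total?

Line 1 (B-509, Ulesta, 1,546 liters, £144,659.22):
Code B-509 is under a tariff-rate quota (threshold 728 liters). In-quota: 728 liters at 8.5%; over-quota: 818 liters at 26%.
Pro-rata value split: in-quota = £144,659.22 × 728/1,546 = £68,118.96; over-quota = £144,659.22 − £68,118.96 = £76,540.26.
In-quota duty = £68,118.96 × 8.5% = £5,790.11. Over-quota duty = £76,540.26 × 26% = £19,900.47.
Line duty = £5,790.11 + £19,900.47 = £25,690.58.

£25,690.58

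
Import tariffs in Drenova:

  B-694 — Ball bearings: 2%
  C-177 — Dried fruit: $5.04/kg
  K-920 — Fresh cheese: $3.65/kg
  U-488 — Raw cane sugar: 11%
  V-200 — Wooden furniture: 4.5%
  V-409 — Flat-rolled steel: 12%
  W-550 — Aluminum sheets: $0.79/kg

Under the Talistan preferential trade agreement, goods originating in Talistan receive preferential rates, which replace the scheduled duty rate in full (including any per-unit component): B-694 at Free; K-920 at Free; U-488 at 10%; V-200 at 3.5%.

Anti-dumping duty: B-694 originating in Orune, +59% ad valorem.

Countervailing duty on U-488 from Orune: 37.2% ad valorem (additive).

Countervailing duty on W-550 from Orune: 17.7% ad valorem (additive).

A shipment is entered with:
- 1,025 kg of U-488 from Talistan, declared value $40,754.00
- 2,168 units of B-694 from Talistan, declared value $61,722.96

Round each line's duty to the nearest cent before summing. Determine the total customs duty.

$4,075.40

Line 1 (U-488, Talistan, 1,025 kg, $40,754.00):
Base rate for U-488 is 11%.
Origin Talistan qualifies under the Drenova–Talistan agreement and U-488 is covered: preferential rate 10% applies instead.
The additional-duty order on U-488 targets Orune, not Talistan; it does not apply.
Duty = $40,754.00 × 10% = $4,075.40.
Line 2 (B-694, Talistan, 2,168 units, $61,722.96):
Base rate for B-694 is 2%.
Origin Talistan qualifies under the Drenova–Talistan agreement and B-694 is covered: preferential rate Free applies instead.
The additional-duty order on B-694 targets Orune, not Talistan; it does not apply.
Duty = $61,722.96 × 0% = $0.00.
Total = $4,075.40 + $0.00 = $4,075.40.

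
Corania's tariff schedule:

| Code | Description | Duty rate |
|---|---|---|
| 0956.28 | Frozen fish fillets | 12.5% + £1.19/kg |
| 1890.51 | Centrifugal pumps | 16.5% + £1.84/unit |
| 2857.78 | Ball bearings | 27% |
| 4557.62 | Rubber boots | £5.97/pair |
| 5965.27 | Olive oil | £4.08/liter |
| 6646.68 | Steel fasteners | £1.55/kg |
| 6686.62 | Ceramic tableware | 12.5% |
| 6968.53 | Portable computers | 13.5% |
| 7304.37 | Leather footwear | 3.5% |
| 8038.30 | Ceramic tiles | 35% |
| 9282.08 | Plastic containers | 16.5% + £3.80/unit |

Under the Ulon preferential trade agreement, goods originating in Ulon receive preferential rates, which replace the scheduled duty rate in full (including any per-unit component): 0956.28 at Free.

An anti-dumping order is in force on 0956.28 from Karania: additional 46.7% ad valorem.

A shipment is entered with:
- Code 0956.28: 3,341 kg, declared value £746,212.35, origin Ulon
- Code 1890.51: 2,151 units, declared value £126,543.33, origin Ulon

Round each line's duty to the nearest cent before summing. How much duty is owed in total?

Line 1 (0956.28, Ulon, 3,341 kg, £746,212.35):
Base rate for 0956.28 is 12.5% + £1.19/kg.
Origin Ulon qualifies under the Corania–Ulon agreement and 0956.28 is covered: preferential rate Free applies instead.
The additional-duty order on 0956.28 targets Karania, not Ulon; it does not apply.
Duty = £746,212.35 × 0% = £0.00.
Line 2 (1890.51, Ulon, 2,151 units, £126,543.33):
Base rate for 1890.51 is 16.5% + £1.84/unit.
Origin Ulon is the FTA partner but 1890.51 is not on the preference list; base rate stands.
Duty = £126,543.33 × 16.5% + 2,151 × £1.84 = £24,837.49.
Total = £0.00 + £24,837.49 = £24,837.49.

£24,837.49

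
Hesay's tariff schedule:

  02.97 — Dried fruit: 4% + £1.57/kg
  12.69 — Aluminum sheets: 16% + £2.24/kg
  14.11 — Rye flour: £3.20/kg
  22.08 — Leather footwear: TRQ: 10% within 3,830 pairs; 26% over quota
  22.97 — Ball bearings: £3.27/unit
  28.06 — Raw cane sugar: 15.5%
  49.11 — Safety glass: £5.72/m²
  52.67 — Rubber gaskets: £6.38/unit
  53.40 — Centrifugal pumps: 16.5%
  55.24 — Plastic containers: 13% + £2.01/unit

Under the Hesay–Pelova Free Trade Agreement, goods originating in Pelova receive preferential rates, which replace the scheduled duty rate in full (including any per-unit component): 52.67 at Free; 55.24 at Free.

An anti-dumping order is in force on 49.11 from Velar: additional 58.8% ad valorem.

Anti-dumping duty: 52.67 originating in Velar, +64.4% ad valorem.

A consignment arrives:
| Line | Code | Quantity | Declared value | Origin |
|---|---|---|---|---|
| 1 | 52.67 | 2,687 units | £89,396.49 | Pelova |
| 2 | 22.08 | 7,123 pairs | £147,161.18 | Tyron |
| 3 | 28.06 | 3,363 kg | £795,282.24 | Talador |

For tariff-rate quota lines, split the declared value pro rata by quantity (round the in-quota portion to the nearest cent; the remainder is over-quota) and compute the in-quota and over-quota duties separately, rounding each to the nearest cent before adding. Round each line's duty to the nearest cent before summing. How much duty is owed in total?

Line 1 (52.67, Pelova, 2,687 units, £89,396.49):
Base rate for 52.67 is £6.38/unit.
Origin Pelova qualifies under the Hesay–Pelova agreement and 52.67 is covered: preferential rate Free applies instead.
The additional-duty order on 52.67 targets Velar, not Pelova; it does not apply.
Duty = £89,396.49 × 0% = £0.00.
Line 2 (22.08, Tyron, 7,123 pairs, £147,161.18):
Code 22.08 is under a tariff-rate quota (threshold 3,830 pairs). In-quota: 3,830 pairs at 10%; over-quota: 3,293 pairs at 26%.
Pro-rata value split: in-quota = £147,161.18 × 3,830/7,123 = £79,127.80; over-quota = £147,161.18 − £79,127.80 = £68,033.38.
In-quota duty = £79,127.80 × 10% = £7,912.78. Over-quota duty = £68,033.38 × 26% = £17,688.68.
Line duty = £7,912.78 + £17,688.68 = £25,601.46.
Line 3 (28.06, Talador, 3,363 kg, £795,282.24):
Base rate for 28.06 is 15.5%.
Duty = £795,282.24 × 15.5% = £123,268.75.
Total = £0.00 + £25,601.46 + £123,268.75 = £148,870.21.

£148,870.21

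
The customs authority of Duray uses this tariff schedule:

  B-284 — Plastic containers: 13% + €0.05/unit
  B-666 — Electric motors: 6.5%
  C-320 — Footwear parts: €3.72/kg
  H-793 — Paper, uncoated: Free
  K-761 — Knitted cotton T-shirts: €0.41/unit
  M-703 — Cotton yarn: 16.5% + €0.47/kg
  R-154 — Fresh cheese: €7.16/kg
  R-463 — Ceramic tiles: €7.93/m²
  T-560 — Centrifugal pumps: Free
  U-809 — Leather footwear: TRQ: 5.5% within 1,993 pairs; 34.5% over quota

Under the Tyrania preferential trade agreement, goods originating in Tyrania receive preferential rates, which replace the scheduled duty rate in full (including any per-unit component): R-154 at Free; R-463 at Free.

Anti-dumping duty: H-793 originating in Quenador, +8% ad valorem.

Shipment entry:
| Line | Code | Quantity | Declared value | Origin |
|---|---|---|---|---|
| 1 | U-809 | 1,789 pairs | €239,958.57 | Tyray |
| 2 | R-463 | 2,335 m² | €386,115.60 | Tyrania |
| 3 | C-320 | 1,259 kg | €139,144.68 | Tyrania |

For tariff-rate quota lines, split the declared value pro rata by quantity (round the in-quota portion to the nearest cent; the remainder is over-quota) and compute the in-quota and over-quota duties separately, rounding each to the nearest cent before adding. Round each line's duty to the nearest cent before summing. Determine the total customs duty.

€17,881.20

Line 1 (U-809, Tyray, 1,789 pairs, €239,958.57):
Code U-809 is under a tariff-rate quota (threshold 1,993 pairs). Quantity 1,789 pairs is within the quota, so the in-quota rate 5.5% applies to the full value.
Duty = €239,958.57 × 5.5% = €13,197.72.
Line 2 (R-463, Tyrania, 2,335 m², €386,115.60):
Base rate for R-463 is €7.93/m².
Origin Tyrania qualifies under the Duray–Tyrania agreement and R-463 is covered: preferential rate Free applies instead.
Duty = €386,115.60 × 0% = €0.00.
Line 3 (C-320, Tyrania, 1,259 kg, €139,144.68):
Base rate for C-320 is €3.72/kg.
Origin Tyrania is the FTA partner but C-320 is not on the preference list; base rate stands.
Duty = 1,259 × €3.72 = €4,683.48.
Total = €13,197.72 + €0.00 + €4,683.48 = €17,881.20.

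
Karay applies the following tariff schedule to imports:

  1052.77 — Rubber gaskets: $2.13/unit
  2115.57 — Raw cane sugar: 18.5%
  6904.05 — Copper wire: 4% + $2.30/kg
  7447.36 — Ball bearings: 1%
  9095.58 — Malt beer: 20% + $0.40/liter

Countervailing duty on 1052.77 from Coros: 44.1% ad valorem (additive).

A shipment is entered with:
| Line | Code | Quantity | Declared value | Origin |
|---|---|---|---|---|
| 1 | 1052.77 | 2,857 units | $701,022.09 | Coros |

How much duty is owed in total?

$315,236.15

Line 1 (1052.77, Coros, 2,857 units, $701,022.09):
Base rate for 1052.77 is $2.13/unit.
Additional duty on 1052.77 from Coros: +44.1% ad valorem. Applied ad valorem rate = 44.1%.
Duty = $701,022.09 × 44.1% + 2,857 × $2.13 = $315,236.15.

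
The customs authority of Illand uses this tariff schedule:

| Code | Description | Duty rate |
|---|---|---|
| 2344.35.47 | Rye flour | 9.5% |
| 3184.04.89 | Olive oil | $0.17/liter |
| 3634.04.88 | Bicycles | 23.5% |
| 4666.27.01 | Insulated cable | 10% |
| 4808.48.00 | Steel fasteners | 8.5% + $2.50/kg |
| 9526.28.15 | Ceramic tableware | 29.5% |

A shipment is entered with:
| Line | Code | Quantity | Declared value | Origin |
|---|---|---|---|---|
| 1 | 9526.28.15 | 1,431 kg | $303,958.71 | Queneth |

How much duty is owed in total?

Line 1 (9526.28.15, Queneth, 1,431 kg, $303,958.71):
Base rate for 9526.28.15 is 29.5%.
Duty = $303,958.71 × 29.5% = $89,667.82.

$89,667.82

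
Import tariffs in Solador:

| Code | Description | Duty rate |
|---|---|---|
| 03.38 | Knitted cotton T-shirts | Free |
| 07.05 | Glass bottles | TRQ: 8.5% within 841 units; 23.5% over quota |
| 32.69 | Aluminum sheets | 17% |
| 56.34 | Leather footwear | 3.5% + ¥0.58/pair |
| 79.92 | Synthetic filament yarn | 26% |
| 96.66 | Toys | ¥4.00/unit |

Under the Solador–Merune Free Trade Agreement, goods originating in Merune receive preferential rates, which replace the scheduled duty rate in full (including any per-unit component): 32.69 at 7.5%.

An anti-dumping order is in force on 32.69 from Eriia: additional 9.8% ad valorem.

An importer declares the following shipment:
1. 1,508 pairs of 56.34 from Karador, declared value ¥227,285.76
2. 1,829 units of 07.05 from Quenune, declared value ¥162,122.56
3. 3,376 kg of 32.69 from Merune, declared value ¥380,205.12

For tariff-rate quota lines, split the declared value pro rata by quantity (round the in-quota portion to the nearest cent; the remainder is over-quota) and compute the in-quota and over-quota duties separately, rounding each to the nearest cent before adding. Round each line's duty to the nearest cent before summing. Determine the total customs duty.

Line 1 (56.34, Karador, 1,508 pairs, ¥227,285.76):
Base rate for 56.34 is 3.5% + ¥0.58/pair.
Duty = ¥227,285.76 × 3.5% + 1,508 × ¥0.58 = ¥8,829.64.
Line 2 (07.05, Quenune, 1,829 units, ¥162,122.56):
Code 07.05 is under a tariff-rate quota (threshold 841 units). In-quota: 841 units at 8.5%; over-quota: 988 units at 23.5%.
Pro-rata value split: in-quota = ¥162,122.56 × 841/1,829 = ¥74,546.24; over-quota = ¥162,122.56 − ¥74,546.24 = ¥87,576.32.
In-quota duty = ¥74,546.24 × 8.5% = ¥6,336.43. Over-quota duty = ¥87,576.32 × 23.5% = ¥20,580.44.
Line duty = ¥6,336.43 + ¥20,580.44 = ¥26,916.87.
Line 3 (32.69, Merune, 3,376 kg, ¥380,205.12):
Base rate for 32.69 is 17%.
Origin Merune qualifies under the Solador–Merune agreement and 32.69 is covered: preferential rate 7.5% applies instead.
The additional-duty order on 32.69 targets Eriia, not Merune; it does not apply.
Duty = ¥380,205.12 × 7.5% = ¥28,515.38.
Total = ¥8,829.64 + ¥26,916.87 + ¥28,515.38 = ¥64,261.89.

¥64,261.89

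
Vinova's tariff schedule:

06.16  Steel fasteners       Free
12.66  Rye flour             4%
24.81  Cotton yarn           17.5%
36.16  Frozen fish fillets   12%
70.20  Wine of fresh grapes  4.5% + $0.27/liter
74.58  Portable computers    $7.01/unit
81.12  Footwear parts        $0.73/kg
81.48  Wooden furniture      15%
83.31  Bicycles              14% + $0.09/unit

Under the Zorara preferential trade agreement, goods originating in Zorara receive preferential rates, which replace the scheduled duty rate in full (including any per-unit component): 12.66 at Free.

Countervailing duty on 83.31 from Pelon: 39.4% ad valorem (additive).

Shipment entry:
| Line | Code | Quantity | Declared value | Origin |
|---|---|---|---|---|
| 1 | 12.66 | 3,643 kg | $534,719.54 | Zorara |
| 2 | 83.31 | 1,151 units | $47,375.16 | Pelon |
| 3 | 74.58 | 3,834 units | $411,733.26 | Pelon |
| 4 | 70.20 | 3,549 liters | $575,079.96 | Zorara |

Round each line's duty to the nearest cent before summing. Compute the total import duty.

Line 1 (12.66, Zorara, 3,643 kg, $534,719.54):
Base rate for 12.66 is 4%.
Origin Zorara qualifies under the Vinova–Zorara agreement and 12.66 is covered: preferential rate Free applies instead.
Duty = $534,719.54 × 0% = $0.00.
Line 2 (83.31, Pelon, 1,151 units, $47,375.16):
Base rate for 83.31 is 14% + $0.09/unit.
Additional duty on 83.31 from Pelon: +39.4%. Applied ad valorem rate: 14% + 39.4% = 53.4%.
Duty = $47,375.16 × 53.4% + 1,151 × $0.09 = $25,401.93.
Line 3 (74.58, Pelon, 3,834 units, $411,733.26):
Base rate for 74.58 is $7.01/unit.
Duty = 3,834 × $7.01 = $26,876.34.
Line 4 (70.20, Zorara, 3,549 liters, $575,079.96):
Base rate for 70.20 is 4.5% + $0.27/liter.
Origin Zorara is the FTA partner but 70.20 is not on the preference list; base rate stands.
Duty = $575,079.96 × 4.5% + 3,549 × $0.27 = $26,836.83.
Total = $0.00 + $25,401.93 + $26,876.34 + $26,836.83 = $79,115.10.

$79,115.10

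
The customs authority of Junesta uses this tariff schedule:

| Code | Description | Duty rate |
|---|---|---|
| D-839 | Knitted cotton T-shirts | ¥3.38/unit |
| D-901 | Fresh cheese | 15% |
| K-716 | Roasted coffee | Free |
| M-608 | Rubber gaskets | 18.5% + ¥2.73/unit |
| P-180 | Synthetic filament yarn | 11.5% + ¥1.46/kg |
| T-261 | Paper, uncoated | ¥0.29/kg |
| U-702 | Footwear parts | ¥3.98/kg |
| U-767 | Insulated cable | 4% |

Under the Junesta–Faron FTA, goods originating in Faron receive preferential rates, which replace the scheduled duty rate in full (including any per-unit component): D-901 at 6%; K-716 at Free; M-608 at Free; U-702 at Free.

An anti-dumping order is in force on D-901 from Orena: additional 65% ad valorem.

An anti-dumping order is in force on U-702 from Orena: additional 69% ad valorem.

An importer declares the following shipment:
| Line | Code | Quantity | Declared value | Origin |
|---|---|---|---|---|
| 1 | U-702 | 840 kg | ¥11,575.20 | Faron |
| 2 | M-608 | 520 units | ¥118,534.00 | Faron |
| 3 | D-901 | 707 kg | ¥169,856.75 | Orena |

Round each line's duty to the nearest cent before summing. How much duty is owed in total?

Line 1 (U-702, Faron, 840 kg, ¥11,575.20):
Base rate for U-702 is ¥3.98/kg.
Origin Faron qualifies under the Junesta–Faron agreement and U-702 is covered: preferential rate Free applies instead.
The additional-duty order on U-702 targets Orena, not Faron; it does not apply.
Duty = ¥11,575.20 × 0% = ¥0.00.
Line 2 (M-608, Faron, 520 units, ¥118,534.00):
Base rate for M-608 is 18.5% + ¥2.73/unit.
Origin Faron qualifies under the Junesta–Faron agreement and M-608 is covered: preferential rate Free applies instead.
Duty = ¥118,534.00 × 0% = ¥0.00.
Line 3 (D-901, Orena, 707 kg, ¥169,856.75):
Base rate for D-901 is 15%.
D-901 has an FTA preferential rate, but origin Orena is not Faron; base rate stands.
Additional duty on D-901 from Orena: +65%. Applied ad valorem rate: 15% + 65% = 80%.
Duty = ¥169,856.75 × 80% = ¥135,885.40.
Total = ¥0.00 + ¥0.00 + ¥135,885.40 = ¥135,885.40.

¥135,885.40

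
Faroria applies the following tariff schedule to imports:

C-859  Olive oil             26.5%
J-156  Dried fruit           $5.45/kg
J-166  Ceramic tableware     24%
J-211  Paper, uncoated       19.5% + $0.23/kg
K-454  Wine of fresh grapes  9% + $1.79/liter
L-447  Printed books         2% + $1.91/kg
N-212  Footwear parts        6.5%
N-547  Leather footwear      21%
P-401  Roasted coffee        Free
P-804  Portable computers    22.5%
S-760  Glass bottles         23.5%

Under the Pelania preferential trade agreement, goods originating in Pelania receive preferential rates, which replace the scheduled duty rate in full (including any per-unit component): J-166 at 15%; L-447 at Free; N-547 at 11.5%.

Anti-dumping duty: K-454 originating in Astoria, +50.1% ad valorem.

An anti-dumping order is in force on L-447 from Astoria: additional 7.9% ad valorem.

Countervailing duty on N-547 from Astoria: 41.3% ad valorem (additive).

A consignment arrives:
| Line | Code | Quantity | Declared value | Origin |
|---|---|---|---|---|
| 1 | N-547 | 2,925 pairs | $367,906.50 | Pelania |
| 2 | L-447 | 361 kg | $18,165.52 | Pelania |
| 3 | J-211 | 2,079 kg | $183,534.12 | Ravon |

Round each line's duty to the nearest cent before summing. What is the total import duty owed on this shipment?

$78,576.57

Line 1 (N-547, Pelania, 2,925 pairs, $367,906.50):
Base rate for N-547 is 21%.
Origin Pelania qualifies under the Faroria–Pelania agreement and N-547 is covered: preferential rate 11.5% applies instead.
The additional-duty order on N-547 targets Astoria, not Pelania; it does not apply.
Duty = $367,906.50 × 11.5% = $42,309.25.
Line 2 (L-447, Pelania, 361 kg, $18,165.52):
Base rate for L-447 is 2% + $1.91/kg.
Origin Pelania qualifies under the Faroria–Pelania agreement and L-447 is covered: preferential rate Free applies instead.
The additional-duty order on L-447 targets Astoria, not Pelania; it does not apply.
Duty = $18,165.52 × 0% = $0.00.
Line 3 (J-211, Ravon, 2,079 kg, $183,534.12):
Base rate for J-211 is 19.5% + $0.23/kg.
Duty = $183,534.12 × 19.5% + 2,079 × $0.23 = $36,267.32.
Total = $42,309.25 + $0.00 + $36,267.32 = $78,576.57.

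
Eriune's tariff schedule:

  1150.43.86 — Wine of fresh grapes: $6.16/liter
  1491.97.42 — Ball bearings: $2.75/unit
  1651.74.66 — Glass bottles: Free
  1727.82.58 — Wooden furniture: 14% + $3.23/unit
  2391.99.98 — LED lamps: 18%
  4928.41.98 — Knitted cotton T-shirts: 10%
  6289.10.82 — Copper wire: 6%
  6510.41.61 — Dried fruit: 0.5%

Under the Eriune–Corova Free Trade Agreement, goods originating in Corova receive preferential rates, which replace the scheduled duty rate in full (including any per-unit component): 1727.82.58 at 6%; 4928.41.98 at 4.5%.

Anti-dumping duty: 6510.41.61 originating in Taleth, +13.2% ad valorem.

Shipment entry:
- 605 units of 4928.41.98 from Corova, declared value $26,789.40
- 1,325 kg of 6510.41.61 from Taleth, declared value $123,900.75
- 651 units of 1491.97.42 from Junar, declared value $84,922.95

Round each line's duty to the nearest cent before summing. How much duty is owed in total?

$19,970.17

Line 1 (4928.41.98, Corova, 605 units, $26,789.40):
Base rate for 4928.41.98 is 10%.
Origin Corova qualifies under the Eriune–Corova agreement and 4928.41.98 is covered: preferential rate 4.5% applies instead.
Duty = $26,789.40 × 4.5% = $1,205.52.
Line 2 (6510.41.61, Taleth, 1,325 kg, $123,900.75):
Base rate for 6510.41.61 is 0.5%.
Additional duty on 6510.41.61 from Taleth: +13.2%. Applied ad valorem rate: 0.5% + 13.2% = 13.7%.
Duty = $123,900.75 × 13.7% = $16,974.40.
Line 3 (1491.97.42, Junar, 651 units, $84,922.95):
Base rate for 1491.97.42 is $2.75/unit.
Duty = 651 × $2.75 = $1,790.25.
Total = $1,205.52 + $16,974.40 + $1,790.25 = $19,970.17.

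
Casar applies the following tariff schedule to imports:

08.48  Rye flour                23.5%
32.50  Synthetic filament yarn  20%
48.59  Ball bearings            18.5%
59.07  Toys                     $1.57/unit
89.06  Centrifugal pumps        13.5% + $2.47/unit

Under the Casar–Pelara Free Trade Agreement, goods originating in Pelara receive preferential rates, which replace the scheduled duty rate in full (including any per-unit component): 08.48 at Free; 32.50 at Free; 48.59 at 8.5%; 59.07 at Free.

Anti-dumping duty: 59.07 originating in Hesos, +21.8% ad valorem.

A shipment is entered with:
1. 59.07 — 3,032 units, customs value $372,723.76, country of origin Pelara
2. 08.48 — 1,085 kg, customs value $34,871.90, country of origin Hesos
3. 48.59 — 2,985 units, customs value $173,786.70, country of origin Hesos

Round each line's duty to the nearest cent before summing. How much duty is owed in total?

$40,345.44

Line 1 (59.07, Pelara, 3,032 units, $372,723.76):
Base rate for 59.07 is $1.57/unit.
Origin Pelara qualifies under the Casar–Pelara agreement and 59.07 is covered: preferential rate Free applies instead.
The additional-duty order on 59.07 targets Hesos, not Pelara; it does not apply.
Duty = $372,723.76 × 0% = $0.00.
Line 2 (08.48, Hesos, 1,085 kg, $34,871.90):
Base rate for 08.48 is 23.5%.
08.48 has an FTA preferential rate, but origin Hesos is not Pelara; base rate stands.
Duty = $34,871.90 × 23.5% = $8,194.90.
Line 3 (48.59, Hesos, 2,985 units, $173,786.70):
Base rate for 48.59 is 18.5%.
48.59 has an FTA preferential rate, but origin Hesos is not Pelara; base rate stands.
Duty = $173,786.70 × 18.5% = $32,150.54.
Total = $0.00 + $8,194.90 + $32,150.54 = $40,345.44.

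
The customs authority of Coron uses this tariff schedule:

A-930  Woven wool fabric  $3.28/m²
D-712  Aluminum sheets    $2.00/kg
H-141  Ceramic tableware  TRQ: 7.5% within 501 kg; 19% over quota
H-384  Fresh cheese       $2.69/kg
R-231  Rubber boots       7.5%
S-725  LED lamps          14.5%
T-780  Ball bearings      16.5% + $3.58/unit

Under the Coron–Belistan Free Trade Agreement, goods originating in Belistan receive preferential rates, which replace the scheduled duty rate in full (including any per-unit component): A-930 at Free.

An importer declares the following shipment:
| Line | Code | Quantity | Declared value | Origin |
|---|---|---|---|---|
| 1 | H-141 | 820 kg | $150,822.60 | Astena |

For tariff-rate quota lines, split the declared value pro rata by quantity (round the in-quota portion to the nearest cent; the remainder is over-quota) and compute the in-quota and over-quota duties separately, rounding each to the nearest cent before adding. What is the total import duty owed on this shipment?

$18,059.17

Line 1 (H-141, Astena, 820 kg, $150,822.60):
Code H-141 is under a tariff-rate quota (threshold 501 kg). In-quota: 501 kg at 7.5%; over-quota: 319 kg at 19%.
Pro-rata value split: in-quota = $150,822.60 × 501/820 = $92,148.93; over-quota = $150,822.60 − $92,148.93 = $58,673.67.
In-quota duty = $92,148.93 × 7.5% = $6,911.17. Over-quota duty = $58,673.67 × 19% = $11,148.00.
Line duty = $6,911.17 + $11,148.00 = $18,059.17.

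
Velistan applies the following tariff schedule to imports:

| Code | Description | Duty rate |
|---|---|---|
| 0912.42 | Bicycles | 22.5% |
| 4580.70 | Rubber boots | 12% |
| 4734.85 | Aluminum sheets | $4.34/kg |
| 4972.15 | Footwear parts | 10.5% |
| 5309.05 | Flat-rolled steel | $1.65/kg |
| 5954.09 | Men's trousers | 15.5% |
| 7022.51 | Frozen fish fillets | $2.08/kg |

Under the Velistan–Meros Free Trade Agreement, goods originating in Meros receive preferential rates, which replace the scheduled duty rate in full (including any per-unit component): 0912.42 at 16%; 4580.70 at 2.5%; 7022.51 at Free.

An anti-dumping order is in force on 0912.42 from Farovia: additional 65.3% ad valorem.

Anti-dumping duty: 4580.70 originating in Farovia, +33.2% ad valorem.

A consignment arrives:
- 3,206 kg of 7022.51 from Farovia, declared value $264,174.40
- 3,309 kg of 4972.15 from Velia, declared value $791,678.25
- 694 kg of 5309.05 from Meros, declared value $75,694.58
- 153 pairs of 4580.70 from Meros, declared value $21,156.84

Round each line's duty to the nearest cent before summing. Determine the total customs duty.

$91,468.72

Line 1 (7022.51, Farovia, 3,206 kg, $264,174.40):
Base rate for 7022.51 is $2.08/kg.
7022.51 has an FTA preferential rate, but origin Farovia is not Meros; base rate stands.
Duty = 3,206 × $2.08 = $6,668.48.
Line 2 (4972.15, Velia, 3,309 kg, $791,678.25):
Base rate for 4972.15 is 10.5%.
Duty = $791,678.25 × 10.5% = $83,126.22.
Line 3 (5309.05, Meros, 694 kg, $75,694.58):
Base rate for 5309.05 is $1.65/kg.
Origin Meros is the FTA partner but 5309.05 is not on the preference list; base rate stands.
Duty = 694 × $1.65 = $1,145.10.
Line 4 (4580.70, Meros, 153 pairs, $21,156.84):
Base rate for 4580.70 is 12%.
Origin Meros qualifies under the Velistan–Meros agreement and 4580.70 is covered: preferential rate 2.5% applies instead.
The additional-duty order on 4580.70 targets Farovia, not Meros; it does not apply.
Duty = $21,156.84 × 2.5% = $528.92.
Total = $6,668.48 + $83,126.22 + $1,145.10 + $528.92 = $91,468.72.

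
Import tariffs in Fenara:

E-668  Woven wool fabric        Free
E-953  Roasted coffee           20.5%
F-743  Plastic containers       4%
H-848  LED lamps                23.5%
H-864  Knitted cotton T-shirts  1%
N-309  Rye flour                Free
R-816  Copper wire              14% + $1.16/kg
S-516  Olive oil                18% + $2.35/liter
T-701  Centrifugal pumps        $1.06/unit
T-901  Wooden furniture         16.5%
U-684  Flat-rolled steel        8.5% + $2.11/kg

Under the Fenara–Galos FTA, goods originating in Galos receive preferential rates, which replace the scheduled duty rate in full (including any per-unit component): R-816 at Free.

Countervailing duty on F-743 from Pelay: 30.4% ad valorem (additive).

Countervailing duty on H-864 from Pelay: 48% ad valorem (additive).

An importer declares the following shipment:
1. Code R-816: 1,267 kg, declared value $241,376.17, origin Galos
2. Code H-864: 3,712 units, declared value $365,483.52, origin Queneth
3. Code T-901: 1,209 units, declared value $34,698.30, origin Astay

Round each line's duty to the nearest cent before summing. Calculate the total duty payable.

Line 1 (R-816, Galos, 1,267 kg, $241,376.17):
Base rate for R-816 is 14% + $1.16/kg.
Origin Galos qualifies under the Fenara–Galos agreement and R-816 is covered: preferential rate Free applies instead.
Duty = $241,376.17 × 0% = $0.00.
Line 2 (H-864, Queneth, 3,712 units, $365,483.52):
Base rate for H-864 is 1%.
The additional-duty order on H-864 targets Pelay, not Queneth; it does not apply.
Duty = $365,483.52 × 1% = $3,654.84.
Line 3 (T-901, Astay, 1,209 units, $34,698.30):
Base rate for T-901 is 16.5%.
Duty = $34,698.30 × 16.5% = $5,725.22.
Total = $0.00 + $3,654.84 + $5,725.22 = $9,380.06.

$9,380.06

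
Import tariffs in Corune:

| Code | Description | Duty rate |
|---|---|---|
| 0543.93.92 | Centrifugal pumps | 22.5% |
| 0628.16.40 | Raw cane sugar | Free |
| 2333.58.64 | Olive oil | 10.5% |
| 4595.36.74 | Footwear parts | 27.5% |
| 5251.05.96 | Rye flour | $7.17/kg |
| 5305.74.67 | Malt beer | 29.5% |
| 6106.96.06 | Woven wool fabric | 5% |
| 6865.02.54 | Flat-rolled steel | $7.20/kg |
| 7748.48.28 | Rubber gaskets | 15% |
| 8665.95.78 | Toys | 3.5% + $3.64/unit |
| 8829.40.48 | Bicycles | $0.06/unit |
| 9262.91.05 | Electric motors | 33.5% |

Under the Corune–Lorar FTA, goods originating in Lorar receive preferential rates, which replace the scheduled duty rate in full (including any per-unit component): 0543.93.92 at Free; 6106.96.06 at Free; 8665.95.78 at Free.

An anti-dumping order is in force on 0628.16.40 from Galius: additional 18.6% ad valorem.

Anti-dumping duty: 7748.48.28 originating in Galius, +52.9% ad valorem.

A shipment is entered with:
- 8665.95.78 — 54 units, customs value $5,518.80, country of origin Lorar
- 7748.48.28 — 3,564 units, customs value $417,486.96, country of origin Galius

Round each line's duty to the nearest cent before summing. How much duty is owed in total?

Line 1 (8665.95.78, Lorar, 54 units, $5,518.80):
Base rate for 8665.95.78 is 3.5% + $3.64/unit.
Origin Lorar qualifies under the Corune–Lorar agreement and 8665.95.78 is covered: preferential rate Free applies instead.
Duty = $5,518.80 × 0% = $0.00.
Line 2 (7748.48.28, Galius, 3,564 units, $417,486.96):
Base rate for 7748.48.28 is 15%.
Additional duty on 7748.48.28 from Galius: +52.9%. Applied ad valorem rate: 15% + 52.9% = 67.9%.
Duty = $417,486.96 × 67.9% = $283,473.65.
Total = $0.00 + $283,473.65 = $283,473.65.

$283,473.65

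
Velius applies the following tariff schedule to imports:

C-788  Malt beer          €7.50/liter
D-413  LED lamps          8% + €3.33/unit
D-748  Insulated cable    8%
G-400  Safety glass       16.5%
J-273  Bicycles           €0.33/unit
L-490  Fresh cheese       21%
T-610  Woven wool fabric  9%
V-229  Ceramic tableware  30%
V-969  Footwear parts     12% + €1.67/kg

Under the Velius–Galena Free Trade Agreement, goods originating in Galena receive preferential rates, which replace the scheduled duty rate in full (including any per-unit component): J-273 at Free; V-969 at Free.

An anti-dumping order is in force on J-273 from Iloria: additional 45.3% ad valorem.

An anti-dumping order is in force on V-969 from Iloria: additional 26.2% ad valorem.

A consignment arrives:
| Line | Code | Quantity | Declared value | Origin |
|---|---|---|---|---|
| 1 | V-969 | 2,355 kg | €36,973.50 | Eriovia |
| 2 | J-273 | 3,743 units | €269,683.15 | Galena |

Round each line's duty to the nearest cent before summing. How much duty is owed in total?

Line 1 (V-969, Eriovia, 2,355 kg, €36,973.50):
Base rate for V-969 is 12% + €1.67/kg.
V-969 has an FTA preferential rate, but origin Eriovia is not Galena; base rate stands.
The additional-duty order on V-969 targets Iloria, not Eriovia; it does not apply.
Duty = €36,973.50 × 12% + 2,355 × €1.67 = €8,369.67.
Line 2 (J-273, Galena, 3,743 units, €269,683.15):
Base rate for J-273 is €0.33/unit.
Origin Galena qualifies under the Velius–Galena agreement and J-273 is covered: preferential rate Free applies instead.
The additional-duty order on J-273 targets Iloria, not Galena; it does not apply.
Duty = €269,683.15 × 0% = €0.00.
Total = €8,369.67 + €0.00 = €8,369.67.

€8,369.67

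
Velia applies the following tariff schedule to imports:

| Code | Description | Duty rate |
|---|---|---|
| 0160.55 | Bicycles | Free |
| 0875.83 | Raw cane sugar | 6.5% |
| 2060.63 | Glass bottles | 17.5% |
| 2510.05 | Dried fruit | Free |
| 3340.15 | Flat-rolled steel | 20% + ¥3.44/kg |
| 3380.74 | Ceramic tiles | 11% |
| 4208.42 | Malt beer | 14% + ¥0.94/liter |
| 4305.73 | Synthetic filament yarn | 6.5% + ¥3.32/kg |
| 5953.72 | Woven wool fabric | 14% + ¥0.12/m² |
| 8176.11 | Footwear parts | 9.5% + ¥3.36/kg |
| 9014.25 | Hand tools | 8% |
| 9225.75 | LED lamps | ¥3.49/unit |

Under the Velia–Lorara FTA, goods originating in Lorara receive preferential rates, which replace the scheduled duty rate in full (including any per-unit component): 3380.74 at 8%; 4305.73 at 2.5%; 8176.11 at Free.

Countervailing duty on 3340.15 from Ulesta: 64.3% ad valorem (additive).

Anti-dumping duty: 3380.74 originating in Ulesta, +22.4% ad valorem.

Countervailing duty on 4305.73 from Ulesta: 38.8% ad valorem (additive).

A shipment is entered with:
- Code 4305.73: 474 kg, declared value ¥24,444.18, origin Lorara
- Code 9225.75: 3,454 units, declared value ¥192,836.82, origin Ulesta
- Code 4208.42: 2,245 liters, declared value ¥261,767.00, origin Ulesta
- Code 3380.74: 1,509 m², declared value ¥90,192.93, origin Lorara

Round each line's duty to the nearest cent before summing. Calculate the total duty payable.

¥58,638.67

Line 1 (4305.73, Lorara, 474 kg, ¥24,444.18):
Base rate for 4305.73 is 6.5% + ¥3.32/kg.
Origin Lorara qualifies under the Velia–Lorara agreement and 4305.73 is covered: preferential rate 2.5% applies instead.
The additional-duty order on 4305.73 targets Ulesta, not Lorara; it does not apply.
Duty = ¥24,444.18 × 2.5% = ¥611.10.
Line 2 (9225.75, Ulesta, 3,454 units, ¥192,836.82):
Base rate for 9225.75 is ¥3.49/unit.
Duty = 3,454 × ¥3.49 = ¥12,054.46.
Line 3 (4208.42, Ulesta, 2,245 liters, ¥261,767.00):
Base rate for 4208.42 is 14% + ¥0.94/liter.
Duty = ¥261,767.00 × 14% + 2,245 × ¥0.94 = ¥38,757.68.
Line 4 (3380.74, Lorara, 1,509 m², ¥90,192.93):
Base rate for 3380.74 is 11%.
Origin Lorara qualifies under the Velia–Lorara agreement and 3380.74 is covered: preferential rate 8% applies instead.
The additional-duty order on 3380.74 targets Ulesta, not Lorara; it does not apply.
Duty = ¥90,192.93 × 8% = ¥7,215.43.
Total = ¥611.10 + ¥12,054.46 + ¥38,757.68 + ¥7,215.43 = ¥58,638.67.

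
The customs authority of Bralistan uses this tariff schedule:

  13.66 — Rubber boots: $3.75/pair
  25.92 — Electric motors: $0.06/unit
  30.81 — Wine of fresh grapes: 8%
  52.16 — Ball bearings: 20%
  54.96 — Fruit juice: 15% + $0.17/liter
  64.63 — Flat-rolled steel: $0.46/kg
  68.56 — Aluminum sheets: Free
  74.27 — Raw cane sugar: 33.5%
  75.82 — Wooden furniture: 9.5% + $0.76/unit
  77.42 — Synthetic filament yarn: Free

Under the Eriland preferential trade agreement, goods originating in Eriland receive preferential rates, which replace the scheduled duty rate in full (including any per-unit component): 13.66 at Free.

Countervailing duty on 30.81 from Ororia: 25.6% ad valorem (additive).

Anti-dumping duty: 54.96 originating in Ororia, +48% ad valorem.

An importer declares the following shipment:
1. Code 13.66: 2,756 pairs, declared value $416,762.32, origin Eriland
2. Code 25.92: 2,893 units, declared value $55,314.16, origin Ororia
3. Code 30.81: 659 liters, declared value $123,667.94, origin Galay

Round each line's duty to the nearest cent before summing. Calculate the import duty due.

Line 1 (13.66, Eriland, 2,756 pairs, $416,762.32):
Base rate for 13.66 is $3.75/pair.
Origin Eriland qualifies under the Bralistan–Eriland agreement and 13.66 is covered: preferential rate Free applies instead.
Duty = $416,762.32 × 0% = $0.00.
Line 2 (25.92, Ororia, 2,893 units, $55,314.16):
Base rate for 25.92 is $0.06/unit.
Duty = 2,893 × $0.06 = $173.58.
Line 3 (30.81, Galay, 659 liters, $123,667.94):
Base rate for 30.81 is 8%.
The additional-duty order on 30.81 targets Ororia, not Galay; it does not apply.
Duty = $123,667.94 × 8% = $9,893.44.
Total = $0.00 + $173.58 + $9,893.44 = $10,067.02.

$10,067.02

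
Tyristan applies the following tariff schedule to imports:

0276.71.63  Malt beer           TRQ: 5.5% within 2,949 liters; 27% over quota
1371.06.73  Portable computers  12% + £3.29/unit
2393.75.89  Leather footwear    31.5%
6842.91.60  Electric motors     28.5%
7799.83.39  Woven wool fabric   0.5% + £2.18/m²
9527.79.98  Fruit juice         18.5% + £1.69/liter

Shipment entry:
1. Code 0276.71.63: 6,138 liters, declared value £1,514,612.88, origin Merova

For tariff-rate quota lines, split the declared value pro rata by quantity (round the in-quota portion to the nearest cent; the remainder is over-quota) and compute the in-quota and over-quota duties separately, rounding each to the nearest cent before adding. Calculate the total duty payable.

£252,491.00

Line 1 (0276.71.63, Merova, 6,138 liters, £1,514,612.88):
Code 0276.71.63 is under a tariff-rate quota (threshold 2,949 liters). In-quota: 2,949 liters at 5.5%; over-quota: 3,189 liters at 27%.
Pro-rata value split: in-quota = £1,514,612.88 × 2,949/6,138 = £727,695.24; over-quota = £1,514,612.88 − £727,695.24 = £786,917.64.
In-quota duty = £727,695.24 × 5.5% = £40,023.24. Over-quota duty = £786,917.64 × 27% = £212,467.76.
Line duty = £40,023.24 + £212,467.76 = £252,491.00.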